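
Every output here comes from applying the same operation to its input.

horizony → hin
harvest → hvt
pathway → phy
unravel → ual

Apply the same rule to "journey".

The pattern: keep one character in every 3, starting at position 1 (positions 1st, 4th, 7th, ...).
So "journey" becomes "jry".

jry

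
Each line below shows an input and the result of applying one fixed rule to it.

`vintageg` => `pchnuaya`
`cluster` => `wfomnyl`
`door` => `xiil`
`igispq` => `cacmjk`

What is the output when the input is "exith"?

yrcnb

In each case the input is transformed by: shift every letter 6 places backward in the alphabet (wrapping around).
On "exith" that produces "yrcnb".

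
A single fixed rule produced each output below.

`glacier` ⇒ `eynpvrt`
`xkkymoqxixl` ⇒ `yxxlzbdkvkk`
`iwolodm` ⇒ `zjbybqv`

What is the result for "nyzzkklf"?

slmmxxya

What's happening: shift every letter 13 places forward in the alphabet (wrapping around) — i.e. ROT13, then swap the first and last characters.
"nyzzkklf" → "almmxxys" → "slmmxxya".
(Check on "glacier": → "tynpvre" → "eynpvrt" ✓)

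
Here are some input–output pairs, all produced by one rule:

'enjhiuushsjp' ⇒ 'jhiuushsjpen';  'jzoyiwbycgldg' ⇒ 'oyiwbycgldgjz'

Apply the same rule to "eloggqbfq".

The pattern: move the first 2 characters to the end (rotate left by 2).
On "eloggqbfq" that produces "oggqbfqel".

oggqbfqel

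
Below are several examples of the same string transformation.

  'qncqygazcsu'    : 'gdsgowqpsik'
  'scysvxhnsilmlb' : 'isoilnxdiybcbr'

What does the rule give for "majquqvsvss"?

cqzgkglilii

Each output is the input with this applied: shift every letter 10 places backward in the alphabet (wrapping around).
"majquqvsvss" → "cqzgkglilii".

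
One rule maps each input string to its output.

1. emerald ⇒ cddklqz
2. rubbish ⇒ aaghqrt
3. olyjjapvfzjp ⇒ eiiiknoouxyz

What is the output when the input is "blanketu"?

Rule — shift every letter 1 place backward in the alphabet (wrapping around), then sort the characters into alphabetical order.
Applying that to "blanketu" gives "adjkmstz".

adjkmstz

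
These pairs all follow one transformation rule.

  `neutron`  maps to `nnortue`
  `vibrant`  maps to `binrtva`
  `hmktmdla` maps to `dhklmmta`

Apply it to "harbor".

bhorra

Each output is the input with this applied: sort the characters into alphabetical order, then move the first character to the end.
"harbor" → "abhorr" → "bhorra".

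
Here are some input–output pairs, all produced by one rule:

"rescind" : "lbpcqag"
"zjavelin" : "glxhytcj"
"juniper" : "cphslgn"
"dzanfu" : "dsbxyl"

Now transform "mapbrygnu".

Looking at the pairs, the operation is to shift every letter 2 places backward in the alphabet (wrapping around), then move the last 2 characters to the front (rotate right by 2).
On "mapbrygnu": the first step gives "kynzpwels", and the second then gives "lskynzpwe".

lskynzpwe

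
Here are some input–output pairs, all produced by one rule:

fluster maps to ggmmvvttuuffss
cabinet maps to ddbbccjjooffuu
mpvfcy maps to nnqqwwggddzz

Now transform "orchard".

ppssddiibbssee

In each case the input is transformed by: shift every letter 1 place forward in the alphabet (wrapping around), then double every character.
"orchard" → "psdibse" → "ppssddiibbssee".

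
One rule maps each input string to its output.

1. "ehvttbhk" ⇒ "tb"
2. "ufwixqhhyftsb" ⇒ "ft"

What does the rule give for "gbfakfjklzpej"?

Rule — delete the last 2 characters, then keep only the last 2 characters.
Working it through for "gbfakfjklzpej": intermediate "gbfakfjklzp", final "zp".

zp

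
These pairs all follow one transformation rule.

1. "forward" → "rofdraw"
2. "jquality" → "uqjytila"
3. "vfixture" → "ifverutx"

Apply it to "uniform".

Looking at the pairs, the operation is to reverse the string, then move the last 3 characters to the front (rotate right by 3).
Working it through for "uniform": intermediate "mrofinu", final "inumrof".

inumrof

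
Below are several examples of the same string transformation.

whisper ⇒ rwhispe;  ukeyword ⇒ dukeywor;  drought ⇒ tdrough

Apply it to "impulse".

The pattern: move the last character to the front.
So "impulse" becomes "eimpuls".

eimpuls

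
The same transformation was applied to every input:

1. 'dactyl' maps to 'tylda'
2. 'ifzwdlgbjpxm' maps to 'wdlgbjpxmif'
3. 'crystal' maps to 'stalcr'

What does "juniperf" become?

iperfju

The rule is to move the first 2 characters to the end (rotate left by 2), then delete the first character.
On "juniperf": the first step gives "niperfju", and the second then gives "iperfju".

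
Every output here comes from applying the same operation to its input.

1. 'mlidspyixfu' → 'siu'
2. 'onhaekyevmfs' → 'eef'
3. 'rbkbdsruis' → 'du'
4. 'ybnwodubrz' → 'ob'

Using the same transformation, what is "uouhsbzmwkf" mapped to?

Rule — delete the first 3 characters, then keep one character in every 3, starting at position 2 (positions 2nd, 5th, 8th, ...).
Starting from "uouhsbzmwkf": after the first operation, "hsbzmwkf"; after the second, "smf".

smf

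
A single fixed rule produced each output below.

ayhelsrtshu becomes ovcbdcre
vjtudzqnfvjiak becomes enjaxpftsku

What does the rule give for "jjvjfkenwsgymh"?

The rule is to delete the first 3 characters, then shift every letter 10 places forward in the alphabet (wrapping around).
Starting from "jjvjfkenwsgymh": after the first operation, "jfkenwsgymh"; after the second, "tpuoxgcqiwr".
(Check on "ayhelsrtshu": → "elsrtshu" → "ovcbdcre" ✓)

tpuoxgcqiwr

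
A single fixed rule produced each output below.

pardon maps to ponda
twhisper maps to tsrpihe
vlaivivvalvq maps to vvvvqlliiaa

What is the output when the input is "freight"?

In each case the input is transformed by: sort the characters into reverse alphabetical order, then delete the first character.
Applying both steps to "freight": "trihgfe", then "rihgfe".

rihgfe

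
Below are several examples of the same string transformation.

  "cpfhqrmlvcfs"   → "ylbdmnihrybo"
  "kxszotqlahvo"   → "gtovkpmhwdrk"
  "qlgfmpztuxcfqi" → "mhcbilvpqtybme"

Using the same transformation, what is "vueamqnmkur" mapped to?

The transformation: shift every letter 4 places backward in the alphabet (wrapping around).
Applying that to "vueamqnmkur" gives "rqawimjigqn".

rqawimjigqn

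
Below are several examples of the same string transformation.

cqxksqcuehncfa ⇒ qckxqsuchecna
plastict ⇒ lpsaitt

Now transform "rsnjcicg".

In each case the input is transformed by: swap each adjacent pair of characters (1↔2, 3↔4, ...), then delete the last character.
Starting from "rsnjcicg": after the first operation, "srjnicgc"; after the second, "srjnicg".
(Check on "cqxksqcuehncfa": → "qckxqsuchecnaf" → "qckxqsuchecna" ✓)

srjnicg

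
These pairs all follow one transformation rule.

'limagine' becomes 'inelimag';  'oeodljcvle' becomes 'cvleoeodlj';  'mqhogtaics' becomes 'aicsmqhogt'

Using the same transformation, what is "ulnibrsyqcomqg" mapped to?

The pattern: move the first character to the end, then swap the front and back halves of the string.
Working it through for "ulnibrsyqcomqg": intermediate "lnibrsyqcomqgu", final "qcomqgulnibrsy".

qcomqgulnibrsy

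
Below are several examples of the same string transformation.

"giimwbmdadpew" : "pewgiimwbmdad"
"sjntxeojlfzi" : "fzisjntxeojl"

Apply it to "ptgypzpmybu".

Looking at the pairs, the operation is to move the last 3 characters to the front (rotate right by 3).
"ptgypzpmybu" → "ybuptgypzpm".

ybuptgypzpm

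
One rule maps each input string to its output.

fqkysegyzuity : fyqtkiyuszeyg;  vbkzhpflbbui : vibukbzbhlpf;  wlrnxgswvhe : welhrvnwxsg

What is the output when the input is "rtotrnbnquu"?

In each case the input is transformed by: take characters alternately from the front and the back (1st, last, 2nd, 2nd-last, ...).
Applying that to "rtotrnbnquu" gives "rutuoqtnrbn".

rutuoqtnrbn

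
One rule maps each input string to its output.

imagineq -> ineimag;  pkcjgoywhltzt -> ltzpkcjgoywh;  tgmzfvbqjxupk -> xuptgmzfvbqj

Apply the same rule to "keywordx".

Looking at the pairs, the operation is to delete the last character, then move the last 3 characters to the front (rotate right by 3).
"keywordx" → "ordkeyw".

ordkeyw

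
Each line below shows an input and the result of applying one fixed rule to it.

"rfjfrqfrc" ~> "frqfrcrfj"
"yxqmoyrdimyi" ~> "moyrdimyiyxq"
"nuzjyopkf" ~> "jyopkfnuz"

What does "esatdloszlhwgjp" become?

The pattern: move the first 3 characters to the end (rotate left by 3).
So "esatdloszlhwgjp" becomes "tdloszlhwgjpesa".

tdloszlhwgjpesa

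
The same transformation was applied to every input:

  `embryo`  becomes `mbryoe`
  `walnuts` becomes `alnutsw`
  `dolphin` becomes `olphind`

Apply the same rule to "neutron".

The pattern: move the first character to the end.
For "neutron" the result is "eutronn".

eutronn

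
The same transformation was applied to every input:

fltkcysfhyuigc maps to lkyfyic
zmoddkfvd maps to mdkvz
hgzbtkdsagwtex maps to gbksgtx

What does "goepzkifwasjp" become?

opkfajg

In each case the input is transformed by: move the first character to the end, then keep every other character starting from the first (positions 1st, 3rd, 5th, ...).
So "goepzkifwasjp" becomes "opkfajg".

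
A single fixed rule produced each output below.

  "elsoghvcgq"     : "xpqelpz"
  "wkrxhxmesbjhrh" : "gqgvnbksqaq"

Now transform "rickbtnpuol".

The transformation: shift every letter 9 places forward in the alphabet (wrapping around), then delete the first 3 characters.
Starting from "rickbtnpuol": after the first operation, "arltkcwydxu"; after the second, "tkcwydxu".
(Check on "wkrxhxmesbjhrh": → "ftagqgvnbksqaq" → "gqgvnbksqaq" ✓)

tkcwydxu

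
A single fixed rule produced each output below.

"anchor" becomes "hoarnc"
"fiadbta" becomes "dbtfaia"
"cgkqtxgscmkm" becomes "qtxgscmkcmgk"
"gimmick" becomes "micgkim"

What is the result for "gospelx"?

pelgxos

Looking at the pairs, the operation is to swap the first and last characters, then move the first 3 characters to the end (rotate left by 3).
Starting from "gospelx": after the first operation, "xospelg"; after the second, "pelgxos".
(Check on "fiadbta": → "aiadbtf" → "dbtfaia" ✓)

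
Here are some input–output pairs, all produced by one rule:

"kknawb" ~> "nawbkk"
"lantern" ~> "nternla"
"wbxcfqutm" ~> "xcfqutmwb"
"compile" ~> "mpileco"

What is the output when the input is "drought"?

The rule is to move the first 2 characters to the end (rotate left by 2).
For "drought" the result is "oughtdr".

oughtdr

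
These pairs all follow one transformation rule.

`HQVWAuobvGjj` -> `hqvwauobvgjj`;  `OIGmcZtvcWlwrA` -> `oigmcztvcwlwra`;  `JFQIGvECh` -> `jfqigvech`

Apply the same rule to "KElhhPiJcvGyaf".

kelhhpijcvgyaf

The pattern: convert every letter to lowercase.
For "KElhhPiJcvGyaf" the result is "kelhhpijcvgyaf".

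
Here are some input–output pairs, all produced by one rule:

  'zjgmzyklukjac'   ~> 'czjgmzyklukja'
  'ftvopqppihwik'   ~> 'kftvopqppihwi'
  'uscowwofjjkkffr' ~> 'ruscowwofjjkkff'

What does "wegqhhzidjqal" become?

lwegqhhzidjqa

The pattern: move the last character to the front.
Doing the same to "wegqhhzidjqal": "lwegqhhzidjqa".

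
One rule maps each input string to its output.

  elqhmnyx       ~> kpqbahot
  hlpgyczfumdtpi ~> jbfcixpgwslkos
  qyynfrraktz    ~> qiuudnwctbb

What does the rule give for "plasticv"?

vwlfysod

The pattern: move the first 3 characters to the end (rotate left by 3), then shift every letter 3 places forward in the alphabet (wrapping around).
Working it through for "plasticv": intermediate "sticvpla", final "vwlfysod".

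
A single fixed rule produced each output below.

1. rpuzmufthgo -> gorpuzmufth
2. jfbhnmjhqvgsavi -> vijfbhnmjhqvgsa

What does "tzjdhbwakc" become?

kctzjdhbwa

In each case the input is transformed by: move the last 2 characters to the front (rotate right by 2).
Doing the same to "tzjdhbwakc": "kctzjdhbwa".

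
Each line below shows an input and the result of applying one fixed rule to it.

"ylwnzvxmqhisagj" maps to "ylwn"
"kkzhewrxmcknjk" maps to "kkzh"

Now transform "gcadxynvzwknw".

The pattern: keep only the first 4 characters.
"gcadxynvzwknw" → "gcad".

gcad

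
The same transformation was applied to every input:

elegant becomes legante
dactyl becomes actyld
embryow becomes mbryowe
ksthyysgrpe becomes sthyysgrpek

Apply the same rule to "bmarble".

In each case the input is transformed by: move the first character to the end.
So "bmarble" becomes "marbleb".

marbleb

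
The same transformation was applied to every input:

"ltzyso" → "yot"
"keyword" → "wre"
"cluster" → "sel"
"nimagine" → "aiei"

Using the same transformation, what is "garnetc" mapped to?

nta

The pattern: keep every other character starting from the second (positions 2nd, 4th, 6th, ...), then move the first character to the end.
Working it through for "garnetc": intermediate "ant", final "nta".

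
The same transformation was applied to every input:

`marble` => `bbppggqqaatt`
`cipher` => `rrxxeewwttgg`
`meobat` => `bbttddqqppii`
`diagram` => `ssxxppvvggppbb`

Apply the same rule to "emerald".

ttbbttggppaass

Rule — shift every letter 11 places backward in the alphabet (wrapping around), then double every character.
For "emerald", step one produces "tbtgpas"; step two turns that into "ttbbttggppaass".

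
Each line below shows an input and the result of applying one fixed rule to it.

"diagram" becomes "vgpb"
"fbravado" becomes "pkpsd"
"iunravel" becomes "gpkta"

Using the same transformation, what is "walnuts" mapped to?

Rule — delete the first 3 characters, then shift every letter 11 places backward in the alphabet (wrapping around).
"walnuts" → "nuts" → "cjih".

cjih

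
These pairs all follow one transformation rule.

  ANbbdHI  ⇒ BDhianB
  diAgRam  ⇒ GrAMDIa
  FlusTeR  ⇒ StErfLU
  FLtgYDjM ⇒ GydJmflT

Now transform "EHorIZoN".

RizOnehO

The pattern: flip the case of every letter, then move the first 3 characters to the end (rotate left by 3).
Applying both steps to "EHorIZoN": "ehORizOn", then "RizOnehO".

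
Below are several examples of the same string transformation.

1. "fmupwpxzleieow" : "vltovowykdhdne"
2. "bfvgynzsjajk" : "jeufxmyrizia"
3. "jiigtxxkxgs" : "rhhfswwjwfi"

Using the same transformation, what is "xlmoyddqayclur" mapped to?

qklnxccpzxbktw

In each case the input is transformed by: swap the first and last characters, then shift every letter 1 place backward in the alphabet (wrapping around).
For "xlmoyddqayclur", step one produces "rlmoyddqayclux"; step two turns that into "qklnxccpzxbktw".
(Check on "fmupwpxzleieow": → "wmupwpxzleieof" → "vltovowykdhdne" ✓)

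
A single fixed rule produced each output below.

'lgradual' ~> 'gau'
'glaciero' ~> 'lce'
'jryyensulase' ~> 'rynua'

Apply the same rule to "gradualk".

The rule is to keep every other character starting from the second (positions 2nd, 4th, 6th, ...), then delete the last character.
Starting from "gradualk": after the first operation, "rdak"; after the second, "rda".
(Check on "lgradual": → "gaul" → "gau" ✓)

rda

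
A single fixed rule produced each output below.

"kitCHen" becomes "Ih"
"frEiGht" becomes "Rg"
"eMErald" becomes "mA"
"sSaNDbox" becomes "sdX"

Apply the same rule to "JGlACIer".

gcR

Looking at the pairs, the operation is to keep one character in every 3, starting at position 2 (positions 2nd, 5th, 8th, ...), then flip the case of every letter.
On "JGlACIer" that produces "gcR".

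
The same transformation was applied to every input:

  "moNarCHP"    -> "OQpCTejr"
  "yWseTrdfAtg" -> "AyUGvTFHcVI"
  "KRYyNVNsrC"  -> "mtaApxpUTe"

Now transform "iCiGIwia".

KeKikYKC

The transformation: flip the case of every letter, then shift every letter 2 places forward in the alphabet (wrapping around).
Applying both steps to "iCiGIwia": "IcIgiWIA", then "KeKikYKC".
(Check on "moNarCHP": → "MOnARchp" → "OQpCTejr" ✓)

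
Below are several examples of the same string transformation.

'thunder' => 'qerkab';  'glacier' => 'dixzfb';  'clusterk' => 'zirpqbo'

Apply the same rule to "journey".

glrokb

Rule — delete the last character, then shift every letter 3 places backward in the alphabet (wrapping around).
Working it through for "journey": intermediate "journe", final "glrokb".
(Check on "clusterk": → "cluster" → "zirpqbo" ✓)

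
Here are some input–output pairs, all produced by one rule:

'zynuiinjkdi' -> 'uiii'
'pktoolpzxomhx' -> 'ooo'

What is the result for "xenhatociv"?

Each output is the input with this applied: keep only the vowels.
Doing the same to "xenhatociv": "eaoi".

eaoi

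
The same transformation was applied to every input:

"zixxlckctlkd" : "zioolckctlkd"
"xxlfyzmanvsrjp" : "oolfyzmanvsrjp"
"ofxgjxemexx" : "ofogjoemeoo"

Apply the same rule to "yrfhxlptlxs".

Looking at the pairs, the operation is to replace every "x" with "o".
"yrfhxlptlxs" → "yrfholptlos".

yrfholptlos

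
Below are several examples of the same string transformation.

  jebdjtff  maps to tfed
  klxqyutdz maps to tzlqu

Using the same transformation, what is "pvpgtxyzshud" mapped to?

hdvgxz

Rule — move the last 3 characters to the front (rotate right by 3), then keep every other character starting from the first (positions 1st, 3rd, 5th, ...).
Applying both steps to "pvpgtxyzshud": "hudpvpgtxyzs", then "hdvgxz".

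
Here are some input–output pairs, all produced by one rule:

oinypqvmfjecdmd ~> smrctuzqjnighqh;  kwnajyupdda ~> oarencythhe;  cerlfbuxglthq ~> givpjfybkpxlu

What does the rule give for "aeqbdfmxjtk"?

eiufhjqbnxo

Rule — shift every letter 4 places forward in the alphabet (wrapping around).
For "aeqbdfmxjtk" the result is "eiufhjqbnxo".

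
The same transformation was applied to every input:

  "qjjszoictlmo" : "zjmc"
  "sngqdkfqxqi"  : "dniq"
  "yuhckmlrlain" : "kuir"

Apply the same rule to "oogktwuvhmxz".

toxv

The pattern: keep one character in every 3, starting at position 2 (positions 2nd, 5th, 8th, ...), then swap each adjacent pair of characters (1↔2, 3↔4, ...).
For "oogktwuvhmxz" the result is "toxv".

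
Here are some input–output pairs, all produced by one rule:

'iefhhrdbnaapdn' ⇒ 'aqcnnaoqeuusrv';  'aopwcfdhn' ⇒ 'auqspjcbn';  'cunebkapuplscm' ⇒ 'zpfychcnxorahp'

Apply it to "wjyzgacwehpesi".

Looking at the pairs, the operation is to reverse the string, then shift every letter 13 places forward in the alphabet (wrapping around) — i.e. ROT13.
Doing the same to "wjyzgacwehpesi": "vfrcurjpntmlwj".

vfrcurjpntmlwj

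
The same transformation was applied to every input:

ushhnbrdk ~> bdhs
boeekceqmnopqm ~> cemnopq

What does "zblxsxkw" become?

Each output is the input with this applied: keep every other character starting from the second (positions 2nd, 4th, 6th, ...), then sort the characters into alphabetical order.
For "zblxsxkw" the result is "bwxx".
(Check on "boeekceqmnopqm": → "oecqnpm" → "cemnopq" ✓)

bwxx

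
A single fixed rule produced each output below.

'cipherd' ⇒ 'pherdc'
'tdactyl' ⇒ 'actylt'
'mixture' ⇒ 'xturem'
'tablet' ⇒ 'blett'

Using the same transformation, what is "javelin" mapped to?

velinj

Looking at the pairs, the operation is to move the first 2 characters to the end (rotate left by 2), then delete the last character.
Working it through for "javelin": intermediate "velinja", final "velinj".
(Check on "cipherd": → "pherdci" → "pherdc" ✓)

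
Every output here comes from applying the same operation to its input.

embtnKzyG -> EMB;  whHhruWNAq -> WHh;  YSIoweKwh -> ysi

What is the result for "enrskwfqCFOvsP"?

The rule is to flip the case of every letter, then keep only the first 3 characters.
Applying that to "enrskwfqCFOvsP" gives "ENR".

ENR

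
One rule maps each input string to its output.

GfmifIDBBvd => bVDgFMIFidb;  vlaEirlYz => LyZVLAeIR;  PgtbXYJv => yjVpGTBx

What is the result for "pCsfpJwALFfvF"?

FVfPcSFPjWalf

Rule — move the last 3 characters to the front (rotate right by 3), then flip the case of every letter.
On "pCsfpJwALFfvF": the first step gives "fvFpCsfpJwALF", and the second then gives "FVfPcSFPjWalf".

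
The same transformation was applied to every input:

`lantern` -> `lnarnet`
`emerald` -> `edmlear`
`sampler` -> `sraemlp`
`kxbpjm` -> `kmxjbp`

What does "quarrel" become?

Looking at the pairs, the operation is to take characters alternately from the front and the back (1st, last, 2nd, 2nd-last, ...).
So "quarrel" becomes "qluearr".

qluearr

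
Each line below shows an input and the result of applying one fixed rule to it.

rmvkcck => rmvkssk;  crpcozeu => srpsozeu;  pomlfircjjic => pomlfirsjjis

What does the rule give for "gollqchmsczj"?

What's happening: replace every "c" with "s".
Applying that to "gollqchmsczj" gives "gollqshmsszj".

gollqshmsszj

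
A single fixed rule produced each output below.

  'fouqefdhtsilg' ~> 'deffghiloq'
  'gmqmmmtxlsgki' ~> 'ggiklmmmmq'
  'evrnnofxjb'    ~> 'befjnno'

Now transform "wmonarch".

achmn

The transformation: sort the characters into alphabetical order, then delete the last 3 characters.
Starting from "wmonarch": after the first operation, "achmnorw"; after the second, "achmn".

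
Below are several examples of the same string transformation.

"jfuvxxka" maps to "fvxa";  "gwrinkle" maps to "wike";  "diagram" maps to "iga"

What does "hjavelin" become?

jvln

Each output is the input with this applied: keep every other character starting from the second (positions 2nd, 4th, 6th, ...).
So "hjavelin" becomes "jvln".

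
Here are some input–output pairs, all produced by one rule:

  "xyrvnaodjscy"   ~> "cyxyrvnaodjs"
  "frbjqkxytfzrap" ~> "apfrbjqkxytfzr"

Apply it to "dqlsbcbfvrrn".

rndqlsbcbfvr

In each case the input is transformed by: move the last 2 characters to the front (rotate right by 2).
On "dqlsbcbfvrrn" that produces "rndqlsbcbfvr".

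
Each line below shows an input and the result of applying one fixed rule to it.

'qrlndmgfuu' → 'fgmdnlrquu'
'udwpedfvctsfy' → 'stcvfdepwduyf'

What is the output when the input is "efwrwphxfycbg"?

cyfxhpwrwfegb

What's happening: move the last 2 characters to the front (rotate right by 2), then reverse the string.
On "efwrwphxfycbg": the first step gives "bgefwrwphxfyc", and the second then gives "cyfxhpwrwfegb".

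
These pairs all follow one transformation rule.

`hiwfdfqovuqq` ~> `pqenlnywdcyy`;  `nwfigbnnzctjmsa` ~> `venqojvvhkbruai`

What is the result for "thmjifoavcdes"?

bpurqnwidklma

Each output is the input with this applied: shift every letter 8 places forward in the alphabet (wrapping around).
Applying that to "thmjifoavcdes" gives "bpurqnwidklma".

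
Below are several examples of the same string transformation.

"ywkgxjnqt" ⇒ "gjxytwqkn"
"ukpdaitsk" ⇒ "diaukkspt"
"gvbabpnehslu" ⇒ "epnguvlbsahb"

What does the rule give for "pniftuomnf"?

otupfnnimf

Rule — take characters alternately from the front and the back (1st, last, 2nd, 2nd-last, ...), then move the last 3 characters to the front (rotate right by 3).
On "pniftuomnf": the first step gives "pfnnimfotu", and the second then gives "otupfnnimf".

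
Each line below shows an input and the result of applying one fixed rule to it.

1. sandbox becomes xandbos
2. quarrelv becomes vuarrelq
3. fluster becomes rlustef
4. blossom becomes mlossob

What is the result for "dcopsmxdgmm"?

Looking at the pairs, the operation is to swap the first and last characters.
On "dcopsmxdgmm" that produces "mcopsmxdgmd".

mcopsmxdgmd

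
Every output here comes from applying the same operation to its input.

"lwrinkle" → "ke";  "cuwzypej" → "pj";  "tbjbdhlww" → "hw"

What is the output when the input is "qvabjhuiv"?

In each case the input is transformed by: keep every other character starting from the second (positions 2nd, 4th, 6th, ...), then delete the first 2 characters.
Applying that to "qvabjhuiv" gives "hi".

hi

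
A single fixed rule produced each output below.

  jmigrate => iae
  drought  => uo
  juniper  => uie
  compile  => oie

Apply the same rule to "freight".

The transformation: swap each adjacent pair of characters (1↔2, 3↔4, ...), then keep only the vowels.
On "freight": the first step gives "rfiehgt", and the second then gives "ie".

ie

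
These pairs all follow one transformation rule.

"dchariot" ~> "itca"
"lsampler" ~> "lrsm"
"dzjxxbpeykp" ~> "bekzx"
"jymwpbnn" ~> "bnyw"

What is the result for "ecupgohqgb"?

Looking at the pairs, the operation is to keep every other character starting from the second (positions 2nd, 4th, 6th, ...), then move the first 2 characters to the end (rotate left by 2).
On "ecupgohqgb": the first step gives "cpoqb", and the second then gives "oqbcp".

oqbcp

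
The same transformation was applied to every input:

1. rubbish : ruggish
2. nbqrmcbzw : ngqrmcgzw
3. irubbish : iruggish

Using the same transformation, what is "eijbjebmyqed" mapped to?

eijgjegmyqed

The rule is to replace every "b" with "g".
So "eijbjebmyqed" becomes "eijgjegmyqed".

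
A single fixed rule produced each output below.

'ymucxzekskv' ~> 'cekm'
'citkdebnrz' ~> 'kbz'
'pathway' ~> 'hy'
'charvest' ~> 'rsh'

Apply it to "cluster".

In each case the input is transformed by: move the first 2 characters to the end (rotate left by 2), then keep one character in every 3, starting at position 2 (positions 2nd, 5th, 8th, ...).
"cluster" → "ustercl" → "sr".
(Check on "ymucxzekskv": → "ucxzekskvym" → "cekm" ✓)

sr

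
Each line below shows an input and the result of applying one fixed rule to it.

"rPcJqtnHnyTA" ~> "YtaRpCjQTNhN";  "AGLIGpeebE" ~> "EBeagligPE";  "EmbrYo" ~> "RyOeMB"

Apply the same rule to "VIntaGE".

Rule — move the last 3 characters to the front (rotate right by 3), then flip the case of every letter.
On "VIntaGE": the first step gives "aGEVInt", and the second then gives "AgeviNT".

AgeviNT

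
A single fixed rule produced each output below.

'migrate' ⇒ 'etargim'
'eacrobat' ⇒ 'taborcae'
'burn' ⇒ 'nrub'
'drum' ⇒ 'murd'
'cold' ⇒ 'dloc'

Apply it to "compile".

The rule is to reverse the string.
So "compile" becomes "elipmoc".

elipmoc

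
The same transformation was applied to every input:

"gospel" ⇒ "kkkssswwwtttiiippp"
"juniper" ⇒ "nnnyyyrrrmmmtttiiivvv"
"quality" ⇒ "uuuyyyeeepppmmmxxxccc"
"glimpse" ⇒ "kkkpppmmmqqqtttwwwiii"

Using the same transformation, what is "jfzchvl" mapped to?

Looking at the pairs, the operation is to repeat every character 3 times, then shift every letter 4 places forward in the alphabet (wrapping around).
Working it through for "jfzchvl": intermediate "jjjfffzzzccchhhvvvlll", final "nnnjjjdddggglllzzzppp".

nnnjjjdddggglllzzzppp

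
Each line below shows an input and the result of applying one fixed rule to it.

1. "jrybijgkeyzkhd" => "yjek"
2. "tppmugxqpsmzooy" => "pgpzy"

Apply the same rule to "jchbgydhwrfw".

In each case the input is transformed by: keep one character in every 3, starting at position 3 (positions 3rd, 6th, 9th, ...).
For "jchbgydhwrfw" the result is "hyww".

hyww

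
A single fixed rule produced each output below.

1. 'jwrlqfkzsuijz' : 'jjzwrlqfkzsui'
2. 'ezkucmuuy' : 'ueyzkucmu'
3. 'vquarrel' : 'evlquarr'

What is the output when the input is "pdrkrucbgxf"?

The rule is to swap the first and last characters, then move the last 2 characters to the front (rotate right by 2).
For "pdrkrucbgxf", step one produces "fdrkrucbgxp"; step two turns that into "xpfdrkrucbg".

xpfdrkrucbg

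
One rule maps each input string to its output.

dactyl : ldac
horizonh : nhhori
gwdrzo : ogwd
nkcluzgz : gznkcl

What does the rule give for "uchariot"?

The transformation: swap the front and back halves of the string, then delete the first 2 characters.
Applying both steps to "uchariot": "riotucha", then "otucha".

otucha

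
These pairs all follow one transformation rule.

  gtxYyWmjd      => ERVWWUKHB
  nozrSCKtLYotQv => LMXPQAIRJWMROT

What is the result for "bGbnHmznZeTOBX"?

ZEZLFKXLXCRMZV

In each case the input is transformed by: shift every letter 2 places backward in the alphabet (wrapping around), then convert every letter to uppercase.
Applying both steps to "bGbnHmznZeTOBX": "zEzlFkxlXcRMZV", then "ZEZLFKXLXCRMZV".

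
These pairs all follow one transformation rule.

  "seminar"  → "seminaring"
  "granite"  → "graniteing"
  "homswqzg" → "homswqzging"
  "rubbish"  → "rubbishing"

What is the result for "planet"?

planeting

Looking at the pairs, the operation is to append "ing".
Doing the same to "planet": "planeting".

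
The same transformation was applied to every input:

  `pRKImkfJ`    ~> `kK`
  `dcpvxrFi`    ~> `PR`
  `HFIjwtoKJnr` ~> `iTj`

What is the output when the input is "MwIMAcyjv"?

iCV

The rule is to flip the case of every letter, then keep one character in every 3, starting at position 3 (positions 3rd, 6th, 9th, ...).
Doing the same to "MwIMAcyjv": "iCV".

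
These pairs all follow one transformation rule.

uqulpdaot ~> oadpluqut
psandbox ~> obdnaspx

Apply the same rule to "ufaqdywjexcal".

acxejwydqaful

The transformation: reverse the string, then move the first character to the end.
Working it through for "ufaqdywjexcal": intermediate "lacxejwydqafu", final "acxejwydqaful".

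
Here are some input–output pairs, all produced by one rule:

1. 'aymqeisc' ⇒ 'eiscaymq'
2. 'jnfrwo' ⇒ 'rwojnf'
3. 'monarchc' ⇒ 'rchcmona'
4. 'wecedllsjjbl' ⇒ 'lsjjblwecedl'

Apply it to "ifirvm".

rvmifi

The pattern: swap the front and back halves of the string.
For "ifirvm" the result is "rvmifi".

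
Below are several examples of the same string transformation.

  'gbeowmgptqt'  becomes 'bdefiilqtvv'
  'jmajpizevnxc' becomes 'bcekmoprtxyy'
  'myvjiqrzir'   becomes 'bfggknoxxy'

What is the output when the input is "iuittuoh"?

diijjwxx

Looking at the pairs, the operation is to shift every letter 11 places backward in the alphabet (wrapping around), then sort the characters into alphabetical order.
On "iuittuoh": the first step gives "xjxiijdw", and the second then gives "diijjwxx".
(Check on "myvjiqrzir": → "bnkyxfgoxg" → "bfggknoxxy" ✓)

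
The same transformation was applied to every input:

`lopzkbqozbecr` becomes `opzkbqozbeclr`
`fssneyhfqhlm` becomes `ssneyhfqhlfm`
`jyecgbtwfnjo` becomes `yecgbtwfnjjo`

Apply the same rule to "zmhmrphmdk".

In each case the input is transformed by: swap the first and last characters, then move the first character to the end.
Applying that to "zmhmrphmdk" gives "mhmrphmdzk".

mhmrphmdzk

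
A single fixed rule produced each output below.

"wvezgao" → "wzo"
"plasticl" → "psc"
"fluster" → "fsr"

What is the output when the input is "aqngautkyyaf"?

Rule — keep one character in every 3, starting at position 1 (positions 1st, 4th, 7th, ...).
On "aqngautkyyaf" that produces "agty".

agty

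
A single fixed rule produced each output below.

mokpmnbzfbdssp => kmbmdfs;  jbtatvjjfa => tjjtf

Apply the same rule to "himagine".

The rule is to keep every other character starting from the first (positions 1st, 3rd, 5th, ...), then swap each adjacent pair of characters (1↔2, 3↔4, ...).
Working it through for "himagine": intermediate "hmgn", final "mhng".
(Check on "mokpmnbzfbdssp": → "mkmbfds" → "kmbmdfs" ✓)

mhng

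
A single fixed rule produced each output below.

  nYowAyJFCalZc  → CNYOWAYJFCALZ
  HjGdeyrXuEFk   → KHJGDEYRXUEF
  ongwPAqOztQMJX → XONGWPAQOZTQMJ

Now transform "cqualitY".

YCQUALIT

The pattern: move the last character to the front, then convert every letter to uppercase.
Applying both steps to "cqualitY": "Ycqualit", then "YCQUALIT".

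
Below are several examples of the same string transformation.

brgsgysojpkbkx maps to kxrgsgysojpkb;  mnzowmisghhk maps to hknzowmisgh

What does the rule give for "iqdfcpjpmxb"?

The rule is to delete the first character, then move the last 2 characters to the front (rotate right by 2).
"iqdfcpjpmxb" → "qdfcpjpmxb" → "xbqdfcpjpm".

xbqdfcpjpm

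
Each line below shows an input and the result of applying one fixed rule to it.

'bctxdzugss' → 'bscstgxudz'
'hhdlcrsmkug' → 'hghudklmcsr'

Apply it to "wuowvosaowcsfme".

weumofwsvcowsoa

The rule is to take characters alternately from the front and the back (1st, last, 2nd, 2nd-last, ...).
So "wuowvosaowcsfme" becomes "weumofwsvcowsoa".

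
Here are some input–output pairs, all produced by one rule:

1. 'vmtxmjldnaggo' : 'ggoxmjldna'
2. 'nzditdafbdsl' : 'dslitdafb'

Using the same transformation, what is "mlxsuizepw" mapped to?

Each output is the input with this applied: delete the first 3 characters, then move the last 3 characters to the front (rotate right by 3).
On "mlxsuizepw" that produces "epwsuiz".

epwsuiz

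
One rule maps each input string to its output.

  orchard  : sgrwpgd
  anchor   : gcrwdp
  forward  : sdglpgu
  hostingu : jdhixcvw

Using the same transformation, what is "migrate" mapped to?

txvgpib

Rule — swap the first and last characters, then shift every letter 11 places backward in the alphabet (wrapping around).
"migrate" → "txvgpib".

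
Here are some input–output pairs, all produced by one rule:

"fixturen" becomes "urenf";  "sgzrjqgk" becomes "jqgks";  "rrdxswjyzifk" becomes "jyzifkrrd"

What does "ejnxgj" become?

xgj

Each output is the input with this applied: swap the front and back halves of the string, then delete the last 3 characters.
Starting from "ejnxgj": after the first operation, "xgjejn"; after the second, "xgj".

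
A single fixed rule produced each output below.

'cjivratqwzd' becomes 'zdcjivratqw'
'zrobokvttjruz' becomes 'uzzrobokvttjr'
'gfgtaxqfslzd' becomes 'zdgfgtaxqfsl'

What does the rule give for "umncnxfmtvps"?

psumncnxfmtv

Looking at the pairs, the operation is to move the last 2 characters to the front (rotate right by 2).
Doing the same to "umncnxfmtvps": "psumncnxfmtv".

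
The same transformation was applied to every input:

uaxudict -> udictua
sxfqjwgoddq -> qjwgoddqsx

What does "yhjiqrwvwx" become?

Looking at the pairs, the operation is to move the first 2 characters to the end (rotate left by 2), then delete the first character.
Starting from "yhjiqrwvwx": after the first operation, "jiqrwvwxyh"; after the second, "iqrwvwxyh".

iqrwvwxyh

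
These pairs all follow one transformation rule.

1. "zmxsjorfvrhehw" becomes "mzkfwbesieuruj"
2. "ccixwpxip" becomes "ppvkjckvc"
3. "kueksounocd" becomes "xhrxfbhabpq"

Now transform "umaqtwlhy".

In each case the input is transformed by: shift every letter 13 places forward in the alphabet (wrapping around) — i.e. ROT13.
Applying that to "umaqtwlhy" gives "hzndgjyul".

hzndgjyul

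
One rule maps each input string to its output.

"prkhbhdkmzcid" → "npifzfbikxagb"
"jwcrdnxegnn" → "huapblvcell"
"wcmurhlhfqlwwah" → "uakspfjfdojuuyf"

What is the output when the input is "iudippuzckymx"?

The transformation: shift every letter 2 places backward in the alphabet (wrapping around).
So "iudippuzckymx" becomes "gsbgnnsxaiwkv".

gsbgnnsxaiwkv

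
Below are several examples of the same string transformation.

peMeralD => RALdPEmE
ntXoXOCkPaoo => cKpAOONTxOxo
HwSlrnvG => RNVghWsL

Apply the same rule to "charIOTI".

Each output is the input with this applied: swap the front and back halves of the string, then flip the case of every letter.
Starting from "charIOTI": after the first operation, "IOTIchar"; after the second, "iotiCHAR".

iotiCHAR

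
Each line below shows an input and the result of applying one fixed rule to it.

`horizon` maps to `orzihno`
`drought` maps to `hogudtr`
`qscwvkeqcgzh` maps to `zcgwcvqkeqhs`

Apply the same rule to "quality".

Each output is the input with this applied: take characters alternately from the front and the back (1st, last, 2nd, 2nd-last, ...), then move the first 3 characters to the end (rotate left by 3).
For "quality" the result is "tailqyu".

tailqyu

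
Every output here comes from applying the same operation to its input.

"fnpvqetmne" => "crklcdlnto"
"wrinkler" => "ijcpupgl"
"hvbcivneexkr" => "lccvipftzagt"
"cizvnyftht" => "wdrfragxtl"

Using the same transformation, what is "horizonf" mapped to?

Rule — shift every letter 2 places backward in the alphabet (wrapping around), then swap the front and back halves of the string.
Applying both steps to "horizonf": "fmpgxmld", then "xmldfmpg".

xmldfmpg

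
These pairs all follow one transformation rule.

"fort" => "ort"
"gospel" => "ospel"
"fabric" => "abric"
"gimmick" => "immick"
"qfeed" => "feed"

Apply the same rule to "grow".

The pattern: delete the first character.
So "grow" becomes "row".

row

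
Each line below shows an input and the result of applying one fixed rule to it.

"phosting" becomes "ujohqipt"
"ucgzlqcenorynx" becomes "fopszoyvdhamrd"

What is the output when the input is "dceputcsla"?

udtmbedfqv

The pattern: shift every letter 1 place forward in the alphabet (wrapping around), then swap the front and back halves of the string.
Applying both steps to "dceputcsla": "edfqvudtmb", then "udtmbedfqv".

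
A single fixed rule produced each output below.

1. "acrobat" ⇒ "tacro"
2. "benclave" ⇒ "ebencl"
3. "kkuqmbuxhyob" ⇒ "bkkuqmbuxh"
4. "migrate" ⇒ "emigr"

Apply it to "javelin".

njave

The pattern: move the last 3 characters to the front (rotate right by 3), then delete the first 2 characters.
Applying both steps to "javelin": "linjave", then "njave".
(Check on "acrobat": → "batacro" → "tacro" ✓)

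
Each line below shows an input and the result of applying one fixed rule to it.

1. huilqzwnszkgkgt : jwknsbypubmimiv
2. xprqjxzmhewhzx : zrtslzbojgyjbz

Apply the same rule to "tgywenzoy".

viaygpbqa

Rule — shift every letter 2 places forward in the alphabet (wrapping around).
On "tgywenzoy" that produces "viaygpbqa".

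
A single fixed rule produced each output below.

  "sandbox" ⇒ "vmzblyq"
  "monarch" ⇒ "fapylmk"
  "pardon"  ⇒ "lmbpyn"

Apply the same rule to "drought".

rfesmpb

In each case the input is transformed by: shift every letter 2 places backward in the alphabet (wrapping around), then reverse the string.
"drought" → "bpmsefr" → "rfesmpb".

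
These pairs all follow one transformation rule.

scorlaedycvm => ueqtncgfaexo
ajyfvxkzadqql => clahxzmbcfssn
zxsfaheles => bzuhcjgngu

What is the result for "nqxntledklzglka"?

pszpvngfmnbinmc

Rule — shift every letter 2 places forward in the alphabet (wrapping around).
For "nqxntledklzglka" the result is "pszpvngfmnbinmc".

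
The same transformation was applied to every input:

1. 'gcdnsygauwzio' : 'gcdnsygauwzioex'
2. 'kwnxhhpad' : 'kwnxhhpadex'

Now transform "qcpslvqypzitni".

qcpslvqypzitniex

Rule — append "ex".
Applying that to "qcpslvqypzitni" gives "qcpslvqypzitniex".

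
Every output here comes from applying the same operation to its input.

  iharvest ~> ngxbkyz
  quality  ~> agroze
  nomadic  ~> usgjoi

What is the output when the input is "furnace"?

The transformation: delete the first character, then shift every letter 6 places forward in the alphabet (wrapping around).
For "furnace" the result is "axtgik".
(Check on "quality": → "uality" → "agroze" ✓)

axtgik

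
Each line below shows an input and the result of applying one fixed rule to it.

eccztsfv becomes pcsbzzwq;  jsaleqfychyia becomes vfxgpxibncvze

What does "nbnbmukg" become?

The pattern: shift every letter 3 places backward in the alphabet (wrapping around), then move the last 3 characters to the front (rotate right by 3).
Working it through for "nbnbmukg": intermediate "kykyjrhd", final "rhdkykyj".

rhdkykyj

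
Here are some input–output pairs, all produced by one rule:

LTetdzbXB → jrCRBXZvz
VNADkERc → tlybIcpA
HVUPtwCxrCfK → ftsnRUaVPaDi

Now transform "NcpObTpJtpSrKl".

The transformation: shift every letter 2 places backward in the alphabet (wrapping around), then flip the case of every letter.
Working it through for "NcpObTpJtpSrKl": intermediate "LanMzRnHrnQpIj", final "lANmZrNhRNqPiJ".

lANmZrNhRNqPiJ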